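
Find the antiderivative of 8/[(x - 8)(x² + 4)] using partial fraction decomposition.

Cover-up at x=8: P = 8/(8²+4) = 2/17. Coeff matching: Q = -2/17, R = -16/17. Decomposition: (2/17)/(x - 8) - ((2/17)x + 16/17)/(x² + 4). Integrate: linear → ln, quadratic → (1/2)ln + arctan: (2/17) ln|(x - 8)| - (1/17) ln(x² + 4) - (8/17) arctan(x/2) + C


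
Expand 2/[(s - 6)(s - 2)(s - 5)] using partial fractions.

Using cover-up method: P = 1/2, Q = 1/6, R = -2/3
Result: (1/2)/(s - 6) + (1/6)/(s - 2) - (2/3)/(s - 5)


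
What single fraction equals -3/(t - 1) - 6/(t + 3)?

Common denominator (t - 1)(t + 3). Numerator: -3(t + 3) - 6(t - 1) = (-3t - 9) - (6t - 6) = -9t - 3
Result: (-9t - 3)/[(t - 1)(t + 3)]


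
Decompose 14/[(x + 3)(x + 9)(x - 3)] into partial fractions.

Using cover-up method: α = -7/18, β = 7/36, γ = 7/36
Result: (-7/18)/(x + 3) + (7/36)/(x + 9) + (7/36)/(x - 3)


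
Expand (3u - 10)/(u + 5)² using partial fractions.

(3u - 10) = P(u + 5) + Q. At u = -5: Q = 3·(-5) - 10 = -25. Coeff of u: P = 3
Result: 3/(u + 5) - 25/(u + 5)²


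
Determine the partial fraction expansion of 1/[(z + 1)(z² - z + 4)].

Cover-up at z = -1: P = 1/((-1)² - 1·(-1) + 4) = 1/6. Then Q = -P = -1/6, R = -P·(-1 - 1) = 1/3
Result: (1/6)/(z + 1) - ((1/6)z - 1/3)/(z² - z + 4)


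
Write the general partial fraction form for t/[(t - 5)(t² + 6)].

Linear + irreducible quadratic: A/(t - 5) + (Bt + C)/(t² + 6)


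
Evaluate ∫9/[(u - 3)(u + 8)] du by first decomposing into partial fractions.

Decompose: 9/[(u - 3)(u + 8)] = (9/11)/(u - 3) - (9/11)/(u + 8). Integrate each term: (9/11) ln|(u - 3)| - (9/11) ln|(u + 8)| + C


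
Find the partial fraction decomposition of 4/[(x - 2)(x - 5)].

4/(x - 2)(x - 5) = P/(x - 2) + Q/(x - 5). P = 4/(2 - 5) = -4/3, Q = 4/(5 - 2) = 4/3
Result: (-4/3)/(x - 2) + (4/3)/(x - 5)


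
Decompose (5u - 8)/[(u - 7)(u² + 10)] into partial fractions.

At u=7: A = (5·7 - 8)/(7² + 10) = 27/59. B = -A = -27/59, C = 5 - 7·A = 106/59
Result: (27/59)/(u - 7) - ((27/59)u - 106/59)/(u² + 10)


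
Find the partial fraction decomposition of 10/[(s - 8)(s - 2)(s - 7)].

Using cover-up method: P = 5/3, Q = 1/3, R = -2
Result: (5/3)/(s - 8) + (1/3)/(s - 2) - 2/(s - 7)


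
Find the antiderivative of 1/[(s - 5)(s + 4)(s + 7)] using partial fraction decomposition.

Cover-up: P = 1/108, Q = -1/27, R = 1/36. Decomposition: (1/108)/(s - 5) - (1/27)/(s + 4) + (1/36)/(s + 7). Integrate each term: (1/108) ln|(s - 5)| - (1/27) ln|(s + 4)| + (1/36) ln|(s + 7)| + C


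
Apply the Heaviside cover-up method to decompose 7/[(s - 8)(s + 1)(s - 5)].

Cover (s - 8), s=8: P = 7/[(8 + 1)(8 - 5)] = 7/27. Cover (s + 1), s=-1: Q = 7/[(-1 - 8)(-1 - 5)] = 7/54. Cover (s - 5), s=5: R = 7/[(5 - 8)(5 + 1)] = -7/18.
Result: (7/27)/(s - 8) + (7/54)/(s + 1) - (7/18)/(s - 5)


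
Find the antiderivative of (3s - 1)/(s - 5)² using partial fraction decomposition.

Decompose: A = 3, B = 3·5 - 1 = 14, so (3s - 1)/(s - 5)² = 3/(s - 5) + 14/(s - 5)². Integrate: ∫ A/(s - 5) ds = 3 ln|(s - 5)|; ∫ B/(s - 5)² ds = -14/(s - 5). Sum: 3 ln|(s - 5)| - 14/(s - 5) + C


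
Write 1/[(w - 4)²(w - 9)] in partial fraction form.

Cover-up at w=9: R = 1/(9 - 4)² = 1/25. Cover-up at w=4: Q = 1/(4 - 9) = -1/5. Comparing w² coeff: P = -R = -1/25
Result: (-1/25)/(w - 4) - (1/5)/(w - 4)² + (1/25)/(w - 9)


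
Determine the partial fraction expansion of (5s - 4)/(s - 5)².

(5s - 4) = A(s - 5) + B. At s = 5: B = 5·5 - 4 = 21. Coeff of s: A = 5
Result: 5/(s - 5) + 21/(s - 5)²


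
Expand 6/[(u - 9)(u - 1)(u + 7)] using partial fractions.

Using cover-up method: α = 3/64, β = -3/32, γ = 3/64
Result: (3/64)/(u - 9) - (3/32)/(u - 1) + (3/64)/(u + 7)


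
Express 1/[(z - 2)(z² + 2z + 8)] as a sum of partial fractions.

Cover-up at z = 2: A = 1/(2² + 2·2 + 8) = 1/16. Then B = -A = -1/16, C = -A·(2 + 2) = -1/4
Result: (1/16)/(z - 2) - ((1/16)z + 1/4)/(z² + 2z + 8)


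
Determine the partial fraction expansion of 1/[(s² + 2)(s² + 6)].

Coefficient matching gives A = C = 0, B = 1/(6-2) = 1/4, D = -B = -1/4
Result: (1/4)/(s² + 2) - (1/4)/(s² + 6)


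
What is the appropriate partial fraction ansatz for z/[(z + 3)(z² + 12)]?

Linear + irreducible quadratic: A/(z + 3) + (Bz + C)/(z² + 12)


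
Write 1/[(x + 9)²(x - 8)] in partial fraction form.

Cover-up at x=8: γ = 1/(8 + 9)² = 1/289. Cover-up at x=-9: β = 1/(-9 - 8) = -1/17. Comparing x² coeff: α = -γ = -1/289
Result: (-1/289)/(x + 9) - (1/17)/(x + 9)² + (1/289)/(x - 8)


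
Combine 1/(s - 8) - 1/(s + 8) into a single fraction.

Common denominator (s - 8)(s + 8). Numerator: 1(s + 8) - 1(s - 8) = (s + 8) - (s - 8) = 16
Result: (16)/[(s - 8)(s + 8)]


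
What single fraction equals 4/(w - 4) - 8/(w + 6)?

Common denominator (w - 4)(w + 6). Numerator: 4(w + 6) - 8(w - 4) = (4w + 24) - (8w - 32) = -4w + 56
Result: (-4w + 56)/[(w - 4)(w + 6)]


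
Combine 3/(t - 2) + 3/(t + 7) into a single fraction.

Common denominator (t - 2)(t + 7). Numerator: 3(t + 7) + 3(t - 2) = (3t + 21) + (3t - 6) = 6t + 15
Result: (6t + 15)/[(t - 2)(t + 7)]


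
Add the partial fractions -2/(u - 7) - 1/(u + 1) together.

Common denominator (u - 7)(u + 1). Numerator: -2(u + 1) - 1(u - 7) = (-2u - 2) - (u - 7) = -3u + 5
Result: (-3u + 5)/[(u - 7)(u + 1)]


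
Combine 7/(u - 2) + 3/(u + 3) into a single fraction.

Common denominator (u - 2)(u + 3). Numerator: 7(u + 3) + 3(u - 2) = (7u + 21) + (3u - 6) = 10u + 15
Result: (10u + 15)/[(u - 2)(u + 3)]


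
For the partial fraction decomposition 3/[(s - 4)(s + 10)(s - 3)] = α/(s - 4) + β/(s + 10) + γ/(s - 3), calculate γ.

Cover-up at s = 3: γ = 3/[(3 - 4)(3 + 10)] = 3/[(-1)(13)] = -3/13


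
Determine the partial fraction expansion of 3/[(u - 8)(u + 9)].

3/(u - 8)(u + 9) = P/(u - 8) + Q/(u + 9). P = 3/(8 + 9) = 3/17, Q = 3/(-9 - 8) = -3/17
Result: (3/17)/(u - 8) - (3/17)/(u + 9)


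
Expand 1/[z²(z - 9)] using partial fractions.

Cover-up at z=9: C = 1/(9 - 0)² = 1/81. Cover-up at z=0: B = 1/(0 - 9) = -1/9. Comparing z² coeff: A = -C = -1/81
Result: (-1/81)/z - (1/9)/z² + (1/81)/(z - 9)


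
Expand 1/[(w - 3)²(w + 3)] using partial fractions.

Cover-up at w=-3: C = 1/(-3 - 3)² = 1/36. Cover-up at w=3: B = 1/(3 + 3) = 1/6. Comparing w² coeff: A = -C = -1/36
Result: (-1/36)/(w - 3) + (1/6)/(w - 3)² + (1/36)/(w + 3)


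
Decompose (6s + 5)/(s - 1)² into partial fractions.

(6s + 5) = α(s - 1) + β. At s = 1: β = 6·1 + 5 = 11. Coeff of s: α = 6
Result: 6/(s - 1) + 11/(s - 1)²


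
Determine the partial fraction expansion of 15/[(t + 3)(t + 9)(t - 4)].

Using cover-up method: A = -5/14, B = 5/26, C = 15/91
Result: (-5/14)/(t + 3) + (5/26)/(t + 9) + (15/91)/(t - 4)


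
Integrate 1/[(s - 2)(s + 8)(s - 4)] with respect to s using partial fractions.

Cover-up: A = -1/20, B = 1/120, C = 1/24. Decomposition: (-1/20)/(s - 2) + (1/120)/(s + 8) + (1/24)/(s - 4). Integrate each term: (-1/20) ln|(s - 2)| + (1/120) ln|(s + 8)| + (1/24) ln|(s - 4)| + C


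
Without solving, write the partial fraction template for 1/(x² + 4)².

Repeated quadratic factor: (Px + Q)/(x² + 4) + (Rx + S)/(x² + 4)²


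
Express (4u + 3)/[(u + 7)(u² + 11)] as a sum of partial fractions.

At u=-7: P = (4·(-7) + 3)/((-7)² + 11) = -5/12. Q = -P = 5/12, R = 4 - (-7)·P = 13/12
Result: (-5/12)/(u + 7) + ((5/12)u + 13/12)/(u² + 11)


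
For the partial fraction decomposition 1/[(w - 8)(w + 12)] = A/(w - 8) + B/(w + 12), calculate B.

Cover-up at w = -12: B = 1/(-12 - 8) = -1/20


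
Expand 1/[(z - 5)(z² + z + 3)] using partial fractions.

Cover-up at z = 5: α = 1/(5² + 1·5 + 3) = 1/33. Then β = -α = -1/33, γ = -α·(1 + 5) = -2/11
Result: (1/33)/(z - 5) - ((1/33)z + 2/11)/(z² + z + 3)


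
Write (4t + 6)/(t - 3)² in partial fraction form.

(4t + 6) = P(t - 3) + Q. At t = 3: Q = 4·3 + 6 = 18. Coeff of t: P = 4
Result: 4/(t - 3) + 18/(t - 3)²


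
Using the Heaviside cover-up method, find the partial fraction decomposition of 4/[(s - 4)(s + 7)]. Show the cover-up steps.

Cover (s - 4): set s=4, get P = 4/(4 + 7) = 4/11. Cover (s + 7): set s=-7, get Q = 4/(-7 - 4) = -4/11.
Result: (4/11)/(s - 4) - (4/11)/(s + 7)


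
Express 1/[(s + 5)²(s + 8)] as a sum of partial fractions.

Cover-up at s=-8: C = 1/(-8 + 5)² = 1/9. Cover-up at s=-5: B = 1/(-5 + 8) = 1/3. Comparing s² coeff: A = -C = -1/9
Result: (-1/9)/(s + 5) + (1/3)/(s + 5)² + (1/9)/(s + 8)


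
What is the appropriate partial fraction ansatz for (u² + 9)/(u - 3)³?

Repeated linear factor (power 3): P/(u - 3) + Q/(u - 3)² + R/(u - 3)³


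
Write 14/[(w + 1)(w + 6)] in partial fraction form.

14/(w + 1)(w + 6) = A/(w + 1) + B/(w + 6). A = 14/(-1 + 6) = 14/5, B = 14/(-6 + 1) = -14/5
Result: (14/5)/(w + 1) - (14/5)/(w + 6)


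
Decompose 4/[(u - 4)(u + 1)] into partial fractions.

4/(u - 4)(u + 1) = A/(u - 4) + B/(u + 1). A = 4/(4 + 1) = 4/5, B = 4/(-1 - 4) = -4/5
Result: (4/5)/(u - 4) - (4/5)/(u + 1)


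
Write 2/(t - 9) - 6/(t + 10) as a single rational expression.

Common denominator (t - 9)(t + 10). Numerator: 2(t + 10) - 6(t - 9) = (2t + 20) - (6t - 54) = -4t + 74
Result: (-4t + 74)/[(t - 9)(t + 10)]


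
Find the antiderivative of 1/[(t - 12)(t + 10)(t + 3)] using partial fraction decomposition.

Cover-up: P = 1/330, Q = 1/154, R = -1/105. Decomposition: (1/330)/(t - 12) + (1/154)/(t + 10) - (1/105)/(t + 3). Integrate each term: (1/330) ln|(t - 12)| + (1/154) ln|(t + 10)| - (1/105) ln|(t + 3)| + C


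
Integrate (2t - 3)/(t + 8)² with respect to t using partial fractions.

Decompose: α = 2, β = 2·(-8) - 3 = -19, so (2t - 3)/(t + 8)² = 2/(t + 8) - 19/(t + 8)². Integrate: ∫ α/(t + 8) dt = 2 ln|(t + 8)|; ∫ β/(t + 8)² dt = 19/(t + 8). Sum: 2 ln|(t + 8)| + 19/(t + 8) + C


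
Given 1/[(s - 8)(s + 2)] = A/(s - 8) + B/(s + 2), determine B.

Cover-up at s = -2: B = 1/(-2 - 8) = -1/10


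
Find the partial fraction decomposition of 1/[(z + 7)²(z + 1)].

Cover-up at z=-1: C = 1/(-1 + 7)² = 1/36. Cover-up at z=-7: B = 1/(-7 + 1) = -1/6. Comparing z² coeff: A = -C = -1/36
Result: (-1/36)/(z + 7) - (1/6)/(z + 7)² + (1/36)/(z + 1)


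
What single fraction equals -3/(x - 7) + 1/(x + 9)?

Common denominator (x - 7)(x + 9). Numerator: -3(x + 9) + 1(x - 7) = (-3x - 27) + (x - 7) = -2x - 34
Result: (-2x - 34)/[(x - 7)(x + 9)]


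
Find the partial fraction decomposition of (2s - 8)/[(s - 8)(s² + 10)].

At s=8: α = (2·8 - 8)/(8² + 10) = 4/37. β = -α = -4/37, γ = 2 - 8·α = 42/37
Result: (4/37)/(s - 8) - ((4/37)s - 42/37)/(s² + 10)


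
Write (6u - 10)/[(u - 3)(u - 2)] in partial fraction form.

At u=3: A = (6·3 - 10)/(3 - 2) = 8. At u=2: B = (6·2 - 10)/(2 - 3) = -2
Result: 8/(u - 3) - 2/(u - 2)


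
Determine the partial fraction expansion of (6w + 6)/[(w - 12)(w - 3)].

At w=12: A = (6·12 + 6)/(12 - 3) = 26/3. At w=3: B = (6·3 + 6)/(3 - 12) = -8/3
Result: (26/3)/(w - 12) - (8/3)/(w - 3)


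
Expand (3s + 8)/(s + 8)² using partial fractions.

(3s + 8) = A(s + 8) + B. At s = -8: B = 3·(-8) + 8 = -16. Coeff of s: A = 3
Result: 3/(s + 8) - 16/(s + 8)²


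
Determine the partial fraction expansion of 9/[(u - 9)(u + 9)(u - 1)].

Using cover-up method: α = 1/16, β = 1/20, γ = -9/80
Result: (1/16)/(u - 9) + (1/20)/(u + 9) - (9/80)/(u - 1)


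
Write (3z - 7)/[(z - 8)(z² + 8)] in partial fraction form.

At z=8: P = (3·8 - 7)/(8² + 8) = 17/72. Q = -P = -17/72, R = 3 - 8·P = 10/9
Result: (17/72)/(z - 8) - ((17/72)z - 10/9)/(z² + 8)


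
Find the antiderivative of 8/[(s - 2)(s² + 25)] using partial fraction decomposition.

Cover-up at s=2: α = 8/(2²+25) = 8/29. Coeff matching: β = -8/29, γ = -16/29. Decomposition: (8/29)/(s - 2) - ((8/29)s + 16/29)/(s² + 25). Integrate: linear → ln, quadratic → (1/2)ln + arctan: (8/29) ln|(s - 2)| - (4/29) ln(s² + 25) - (16/145) arctan(s/5) + C


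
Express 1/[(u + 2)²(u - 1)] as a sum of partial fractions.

Cover-up at u=1: R = 1/(1 + 2)² = 1/9. Cover-up at u=-2: Q = 1/(-2 - 1) = -1/3. Comparing u² coeff: P = -R = -1/9
Result: (-1/9)/(u + 2) - (1/3)/(u + 2)² + (1/9)/(u - 1)


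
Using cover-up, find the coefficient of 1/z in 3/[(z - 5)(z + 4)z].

Cover z, set z=0: 3/[(0 - 5)(0 + 4)] = -3/20


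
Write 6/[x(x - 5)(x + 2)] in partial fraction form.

Using cover-up method: α = -3/5, β = 6/35, γ = 3/7
Result: (-3/5)/x + (6/35)/(x - 5) + (3/7)/(x + 2)


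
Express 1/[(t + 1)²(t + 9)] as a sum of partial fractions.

Cover-up at t=-9: C = 1/(-9 + 1)² = 1/64. Cover-up at t=-1: B = 1/(-1 + 9) = 1/8. Comparing t² coeff: A = -C = -1/64
Result: (-1/64)/(t + 1) + (1/8)/(t + 1)² + (1/64)/(t + 9)


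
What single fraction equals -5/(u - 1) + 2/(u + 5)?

Common denominator (u - 1)(u + 5). Numerator: -5(u + 5) + 2(u - 1) = (-5u - 25) + (2u - 2) = -3u - 27
Result: (-3u - 27)/[(u - 1)(u + 5)]


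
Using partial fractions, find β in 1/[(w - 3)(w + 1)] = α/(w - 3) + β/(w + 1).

Cover-up at w = -1: β = 1/(-1 - 3) = -1/4


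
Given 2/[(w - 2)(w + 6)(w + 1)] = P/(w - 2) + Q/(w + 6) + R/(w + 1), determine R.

Cover-up at w = -1: R = 2/[(-1 - 2)(-1 + 6)] = 2/[(-3)(5)] = -2/15


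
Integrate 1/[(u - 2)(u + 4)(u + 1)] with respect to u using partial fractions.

Cover-up: A = 1/18, B = 1/18, C = -1/9. Decomposition: (1/18)/(u - 2) + (1/18)/(u + 4) - (1/9)/(u + 1). Integrate each term: (1/18) ln|(u - 2)| + (1/18) ln|(u + 4)| - (1/9) ln|(u + 1)| + C


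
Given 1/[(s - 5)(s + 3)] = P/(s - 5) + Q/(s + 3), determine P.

Cover-up at s = 5: P = 1/(5 + 3) = 1/8


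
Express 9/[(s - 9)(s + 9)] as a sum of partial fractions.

9/(s - 9)(s + 9) = P/(s - 9) + Q/(s + 9). P = 9/(9 + 9) = 1/2, Q = 9/(-9 - 9) = -1/2
Result: (1/2)/(s - 9) - (1/2)/(s + 9)


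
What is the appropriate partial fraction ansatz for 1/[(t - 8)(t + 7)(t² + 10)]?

Two linear + quadratic: A/(t - 8) + B/(t + 7) + (Ct + D)/(t² + 10)


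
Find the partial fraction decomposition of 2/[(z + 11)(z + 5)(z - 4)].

Using cover-up method: α = 1/45, β = -1/27, γ = 2/135
Result: (1/45)/(z + 11) - (1/27)/(z + 5) + (2/135)/(z - 4)


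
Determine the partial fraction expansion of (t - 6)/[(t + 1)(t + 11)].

At t=-1: A = (1·(-1) - 6)/(-1 + 11) = -7/10. At t=-11: B = (1·(-11) - 6)/(-11 + 1) = 17/10
Result: (-7/10)/(t + 1) + (17/10)/(t + 11)


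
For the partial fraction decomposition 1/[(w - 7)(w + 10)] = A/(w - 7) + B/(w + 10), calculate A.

Cover-up at w = 7: A = 1/(7 + 10) = 1/17


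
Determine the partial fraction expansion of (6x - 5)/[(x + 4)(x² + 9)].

At x=-4: A = (6·(-4) - 5)/((-4)² + 9) = -29/25. B = -A = 29/25, C = 6 - (-4)·A = 34/25
Result: (-29/25)/(x + 4) + ((29/25)x + 34/25)/(x² + 9)


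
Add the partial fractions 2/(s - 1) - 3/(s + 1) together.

Common denominator (s - 1)(s + 1). Numerator: 2(s + 1) - 3(s - 1) = (2s + 2) - (3s - 3) = -s + 5
Result: (-s + 5)/[(s - 1)(s + 1)]


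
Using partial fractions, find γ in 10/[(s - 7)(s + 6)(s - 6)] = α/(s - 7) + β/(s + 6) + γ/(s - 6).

Cover-up at s = 6: γ = 10/[(6 - 7)(6 + 6)] = 10/[(-1)(12)] = -10/12 = -5/6


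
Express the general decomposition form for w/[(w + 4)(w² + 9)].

Linear + irreducible quadratic: P/(w + 4) + (Qw + R)/(w² + 9)


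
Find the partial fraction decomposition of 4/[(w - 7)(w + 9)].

4/(w - 7)(w + 9) = α/(w - 7) + β/(w + 9). α = 4/(7 + 9) = 1/4, β = 4/(-9 - 7) = -1/4
Result: (1/4)/(w - 7) - (1/4)/(w + 9)


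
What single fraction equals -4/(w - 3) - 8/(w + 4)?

Common denominator (w - 3)(w + 4). Numerator: -4(w + 4) - 8(w - 3) = (-4w - 16) - (8w - 24) = -12w + 8
Result: (-12w + 8)/[(w - 3)(w + 4)]


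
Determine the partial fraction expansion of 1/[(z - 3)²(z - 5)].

Cover-up at z=5: γ = 1/(5 - 3)² = 1/4. Cover-up at z=3: β = 1/(3 - 5) = -1/2. Comparing z² coeff: α = -γ = -1/4
Result: (-1/4)/(z - 3) - (1/2)/(z - 3)² + (1/4)/(z - 5)


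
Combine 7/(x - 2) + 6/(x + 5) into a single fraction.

Common denominator (x - 2)(x + 5). Numerator: 7(x + 5) + 6(x - 2) = (7x + 35) + (6x - 12) = 13x + 23
Result: (13x + 23)/[(x - 2)(x + 5)]


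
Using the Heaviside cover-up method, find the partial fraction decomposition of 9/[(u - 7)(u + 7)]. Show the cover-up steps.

Cover (u - 7): set u=7, get A = 9/(7 + 7) = 9/14. Cover (u + 7): set u=-7, get B = 9/(-7 - 7) = -9/14.
Result: (9/14)/(u - 7) - (9/14)/(u + 7)


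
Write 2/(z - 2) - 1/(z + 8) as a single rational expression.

Common denominator (z - 2)(z + 8). Numerator: 2(z + 8) - 1(z - 2) = (2z + 16) - (z - 2) = z + 18
Result: (z + 18)/[(z - 2)(z + 8)]


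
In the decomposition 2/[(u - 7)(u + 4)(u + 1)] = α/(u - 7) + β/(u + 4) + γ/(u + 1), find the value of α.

Cover-up at u = 7: α = 2/[(7 + 4)(7 + 1)] = 2/[(11)(8)] = 2/88 = 1/44


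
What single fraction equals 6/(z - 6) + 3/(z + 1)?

Common denominator (z - 6)(z + 1). Numerator: 6(z + 1) + 3(z - 6) = (6z + 6) + (3z - 18) = 9z - 12
Result: (9z - 12)/[(z - 6)(z + 1)]


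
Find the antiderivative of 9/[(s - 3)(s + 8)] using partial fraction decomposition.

Decompose: 9/[(s - 3)(s + 8)] = (9/11)/(s - 3) - (9/11)/(s + 8). Integrate each term: (9/11) ln|(s - 3)| - (9/11) ln|(s + 8)| + C


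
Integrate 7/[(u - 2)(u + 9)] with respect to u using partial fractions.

Decompose: 7/[(u - 2)(u + 9)] = (7/11)/(u - 2) - (7/11)/(u + 9). Integrate each term: (7/11) ln|(u - 2)| - (7/11) ln|(u + 9)| + C


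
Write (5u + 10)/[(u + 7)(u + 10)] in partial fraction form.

At u=-7: A = (5·(-7) + 10)/(-7 + 10) = -25/3. At u=-10: B = (5·(-10) + 10)/(-10 + 7) = 40/3
Result: (-25/3)/(u + 7) + (40/3)/(u + 10)


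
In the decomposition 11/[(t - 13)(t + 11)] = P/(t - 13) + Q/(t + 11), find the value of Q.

Cover-up at t = -11: Q = 11/(-11 - 13) = -11/24


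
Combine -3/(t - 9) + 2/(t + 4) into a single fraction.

Common denominator (t - 9)(t + 4). Numerator: -3(t + 4) + 2(t - 9) = (-3t - 12) + (2t - 18) = -t - 30
Result: (-t - 30)/[(t - 9)(t + 4)]


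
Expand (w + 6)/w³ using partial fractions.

(w + 6) = Pw² + Qw + R. At w = 0: R = 1·0 + 6 = 6. Coefficients: P = 0, Q = 1
Result: 1/w² + 6/w³


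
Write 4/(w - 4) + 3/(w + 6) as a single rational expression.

Common denominator (w - 4)(w + 6). Numerator: 4(w + 6) + 3(w - 4) = (4w + 24) + (3w - 12) = 7w + 12
Result: (7w + 12)/[(w - 4)(w + 6)]


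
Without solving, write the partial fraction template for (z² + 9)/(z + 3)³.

Repeated linear factor (power 3): α/(z + 3) + β/(z + 3)² + γ/(z + 3)³


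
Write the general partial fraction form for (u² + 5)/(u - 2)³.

Repeated linear factor (power 3): P/(u - 2) + Q/(u - 2)² + R/(u - 2)³


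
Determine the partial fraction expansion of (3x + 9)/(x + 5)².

(3x + 9) = P(x + 5) + Q. At x = -5: Q = 3·(-5) + 9 = -6. Coeff of x: P = 3
Result: 3/(x + 5) - 6/(x + 5)²


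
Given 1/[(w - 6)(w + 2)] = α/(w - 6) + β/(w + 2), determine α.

Cover-up at w = 6: α = 1/(6 + 2) = 1/8


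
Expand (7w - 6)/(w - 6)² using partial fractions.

(7w - 6) = P(w - 6) + Q. At w = 6: Q = 7·6 - 6 = 36. Coeff of w: P = 7
Result: 7/(w - 6) + 36/(w - 6)²


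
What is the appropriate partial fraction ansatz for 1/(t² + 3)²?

Repeated quadratic factor: (αt + β)/(t² + 3) + (γt + δ)/(t² + 3)²


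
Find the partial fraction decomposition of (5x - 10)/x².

(5x - 10) = αx + β. At x = 0: β = 5·0 - 10 = -10. Coeff of x: α = 5
Result: 5/x - 10/x²


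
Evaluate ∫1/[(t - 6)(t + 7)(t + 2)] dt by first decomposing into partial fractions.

Cover-up: α = 1/104, β = 1/65, γ = -1/40. Decomposition: (1/104)/(t - 6) + (1/65)/(t + 7) - (1/40)/(t + 2). Integrate each term: (1/104) ln|(t - 6)| + (1/65) ln|(t + 7)| - (1/40) ln|(t + 2)| + C


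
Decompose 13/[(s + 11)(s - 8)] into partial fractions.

13/(s + 11)(s - 8) = α/(s + 11) + β/(s - 8). α = 13/(-11 - 8) = -13/19, β = 13/(8 + 11) = 13/19
Result: (-13/19)/(s + 11) + (13/19)/(s - 8)


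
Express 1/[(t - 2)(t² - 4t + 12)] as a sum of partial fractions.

Cover-up at t = 2: P = 1/(2² - 4·2 + 12) = 1/8. Then Q = -P = -1/8, R = -P·(-4 + 2) = 1/4
Result: (1/8)/(t - 2) - ((1/8)t - 1/4)/(t² - 4t + 12)


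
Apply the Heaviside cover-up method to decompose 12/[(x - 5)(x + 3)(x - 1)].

Cover (x - 5), x=5: α = 12/[(5 + 3)(5 - 1)] = 3/8. Cover (x + 3), x=-3: β = 12/[(-3 - 5)(-3 - 1)] = 3/8. Cover (x - 1), x=1: γ = 12/[(1 - 5)(1 + 3)] = -3/4.
Result: (3/8)/(x - 5) + (3/8)/(x + 3) - (3/4)/(x - 1)


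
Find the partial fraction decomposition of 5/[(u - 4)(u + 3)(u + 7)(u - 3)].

Using Heaviside cover-up: (5/77)/(u - 4) + (5/168)/(u + 3) - (1/88)/(u + 7) - (1/12)/(u - 3)


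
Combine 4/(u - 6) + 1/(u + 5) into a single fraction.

Common denominator (u - 6)(u + 5). Numerator: 4(u + 5) + 1(u - 6) = (4u + 20) + (u - 6) = 5u + 14
Result: (5u + 14)/[(u - 6)(u + 5)]


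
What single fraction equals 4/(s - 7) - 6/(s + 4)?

Common denominator (s - 7)(s + 4). Numerator: 4(s + 4) - 6(s - 7) = (4s + 16) - (6s - 42) = -2s + 58
Result: (-2s + 58)/[(s - 7)(s + 4)]


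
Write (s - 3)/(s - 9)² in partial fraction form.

(s - 3) = A(s - 9) + B. At s = 9: B = 1·9 - 3 = 6. Coeff of s: A = 1
Result: 1/(s - 9) + 6/(s - 9)²


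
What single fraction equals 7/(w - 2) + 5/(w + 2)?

Common denominator (w - 2)(w + 2). Numerator: 7(w + 2) + 5(w - 2) = (7w + 14) + (5w - 10) = 12w + 4
Result: (12w + 4)/[(w - 2)(w + 2)]


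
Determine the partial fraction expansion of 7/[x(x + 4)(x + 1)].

Using cover-up method: P = 7/4, Q = 7/12, R = -7/3
Result: (7/4)/x + (7/12)/(x + 4) - (7/3)/(x + 1)


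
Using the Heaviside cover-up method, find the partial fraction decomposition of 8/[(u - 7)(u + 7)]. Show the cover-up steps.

Cover (u - 7): set u=7, get P = 8/(7 + 7) = 4/7. Cover (u + 7): set u=-7, get Q = 8/(-7 - 7) = -4/7.
Result: (4/7)/(u - 7) - (4/7)/(u + 7)


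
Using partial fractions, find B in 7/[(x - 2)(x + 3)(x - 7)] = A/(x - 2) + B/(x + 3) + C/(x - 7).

Cover-up at x = -3: B = 7/[(-3 - 2)(-3 - 7)] = 7/[(-5)(-10)] = 7/50


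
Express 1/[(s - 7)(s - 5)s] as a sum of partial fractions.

Using cover-up method: α = 1/14, β = -1/10, γ = 1/35
Result: (1/14)/(s - 7) - (1/10)/(s - 5) + (1/35)/s


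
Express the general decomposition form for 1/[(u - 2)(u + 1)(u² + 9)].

Two linear + quadratic: A/(u - 2) + B/(u + 1) + (Cu + D)/(u² + 9)


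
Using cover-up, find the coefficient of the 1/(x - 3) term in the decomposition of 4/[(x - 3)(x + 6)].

Cover (x - 3), set x=3: 4/((x + 6) at x=3) = 4/(9) = 4/9


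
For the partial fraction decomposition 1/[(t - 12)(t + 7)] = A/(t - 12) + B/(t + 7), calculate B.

Cover-up at t = -7: B = 1/(-7 - 12) = -1/19


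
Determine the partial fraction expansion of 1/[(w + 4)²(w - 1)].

Cover-up at w=1: γ = 1/(1 + 4)² = 1/25. Cover-up at w=-4: β = 1/(-4 - 1) = -1/5. Comparing w² coeff: α = -γ = -1/25
Result: (-1/25)/(w + 4) - (1/5)/(w + 4)² + (1/25)/(w - 1)


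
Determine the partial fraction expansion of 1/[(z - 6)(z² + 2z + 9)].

Cover-up at z = 6: P = 1/(6² + 2·6 + 9) = 1/57. Then Q = -P = -1/57, R = -P·(2 + 6) = -8/57
Result: (1/57)/(z - 6) - ((1/57)z + 8/57)/(z² + 2z + 9)


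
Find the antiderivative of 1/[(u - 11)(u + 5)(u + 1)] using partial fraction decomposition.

Cover-up: α = 1/192, β = 1/64, γ = -1/48. Decomposition: (1/192)/(u - 11) + (1/64)/(u + 5) - (1/48)/(u + 1). Integrate each term: (1/192) ln|(u - 11)| + (1/64) ln|(u + 5)| - (1/48) ln|(u + 1)| + C


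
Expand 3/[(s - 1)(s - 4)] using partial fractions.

3/(s - 1)(s - 4) = A/(s - 1) + B/(s - 4). A = 3/(1 - 4) = -1, B = 3/(4 - 1) = 1
Result: -1/(s - 1) + 1/(s - 4)


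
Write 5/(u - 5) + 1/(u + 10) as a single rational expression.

Common denominator (u - 5)(u + 10). Numerator: 5(u + 10) + 1(u - 5) = (5u + 50) + (u - 5) = 6u + 45
Result: (6u + 45)/[(u - 5)(u + 10)]


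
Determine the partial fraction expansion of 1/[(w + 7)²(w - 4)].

Cover-up at w=4: R = 1/(4 + 7)² = 1/121. Cover-up at w=-7: Q = 1/(-7 - 4) = -1/11. Comparing w² coeff: P = -R = -1/121
Result: (-1/121)/(w + 7) - (1/11)/(w + 7)² + (1/121)/(w - 4)


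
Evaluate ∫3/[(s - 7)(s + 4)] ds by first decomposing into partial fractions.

Decompose: 3/[(s - 7)(s + 4)] = (3/11)/(s - 7) - (3/11)/(s + 4). Integrate each term: (3/11) ln|(s - 7)| - (3/11) ln|(s + 4)| + C


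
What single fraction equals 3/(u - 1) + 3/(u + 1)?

Common denominator (u - 1)(u + 1). Numerator: 3(u + 1) + 3(u - 1) = (3u + 3) + (3u - 3) = 6u
Result: (6u)/[(u - 1)(u + 1)]


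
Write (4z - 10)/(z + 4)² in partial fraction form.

(4z - 10) = A(z + 4) + B. At z = -4: B = 4·(-4) - 10 = -26. Coeff of z: A = 4
Result: 4/(z + 4) - 26/(z + 4)²


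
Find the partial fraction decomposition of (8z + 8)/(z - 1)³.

(8z + 8) = P(z - 1)² + Q(z - 1) + R. At z = 1: R = 8·1 + 8 = 16. Coefficients: P = 0, Q = 8
Result: 8/(z - 1)² + 16/(z - 1)³


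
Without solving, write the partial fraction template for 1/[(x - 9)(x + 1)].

Distinct linear factors: A/(x - 9) + B/(x + 1)


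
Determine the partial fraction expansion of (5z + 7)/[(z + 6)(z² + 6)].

At z=-6: A = (5·(-6) + 7)/((-6)² + 6) = -23/42. B = -A = 23/42, C = 5 - (-6)·A = 12/7
Result: (-23/42)/(z + 6) + ((23/42)z + 12/7)/(z² + 6)


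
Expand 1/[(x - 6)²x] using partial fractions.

Cover-up at x=0: C = 1/(0 - 6)² = 1/36. Cover-up at x=6: B = 1/(6 - 0) = 1/6. Comparing x² coeff: A = -C = -1/36
Result: (-1/36)/(x - 6) + (1/6)/(x - 6)² + (1/36)/x


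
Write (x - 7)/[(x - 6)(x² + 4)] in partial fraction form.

At x=6: α = (1·6 - 7)/(6² + 4) = -1/40. β = -α = 1/40, γ = 1 - 6·α = 23/20
Result: (-1/40)/(x - 6) + ((1/40)x + 23/20)/(x² + 4)


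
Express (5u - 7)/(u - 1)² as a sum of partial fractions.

(5u - 7) = A(u - 1) + B. At u = 1: B = 5·1 - 7 = -2. Coeff of u: A = 5
Result: 5/(u - 1) - 2/(u - 1)²


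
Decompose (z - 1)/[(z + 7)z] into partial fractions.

At z=-7: P = (1·(-7) - 1)/(-7 - 0) = 8/7. At z=0: Q = (1·0 - 1)/(0 + 7) = -1/7
Result: (8/7)/(z + 7) - (1/7)/z


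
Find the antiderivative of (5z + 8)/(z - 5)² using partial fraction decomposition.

Decompose: α = 5, β = 5·5 + 8 = 33, so (5z + 8)/(z - 5)² = 5/(z - 5) + 33/(z - 5)². Integrate: ∫ α/(z - 5) dz = 5 ln|(z - 5)|; ∫ β/(z - 5)² dz = -33/(z - 5). Sum: 5 ln|(z - 5)| - 33/(z - 5) + C


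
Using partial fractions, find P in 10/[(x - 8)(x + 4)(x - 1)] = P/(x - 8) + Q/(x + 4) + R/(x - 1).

Cover-up at x = 8: P = 10/[(8 + 4)(8 - 1)] = 10/[(12)(7)] = 10/84 = 5/42


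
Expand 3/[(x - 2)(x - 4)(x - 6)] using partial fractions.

Using cover-up method: A = 3/8, B = -3/4, C = 3/8
Result: (3/8)/(x - 2) - (3/4)/(x - 4) + (3/8)/(x - 6)


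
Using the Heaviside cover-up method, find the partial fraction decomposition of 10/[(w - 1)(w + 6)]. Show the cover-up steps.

Cover (w - 1): set w=1, get α = 10/(1 + 6) = 10/7. Cover (w + 6): set w=-6, get β = 10/(-6 - 1) = -10/7.
Result: (10/7)/(w - 1) - (10/7)/(w + 6)


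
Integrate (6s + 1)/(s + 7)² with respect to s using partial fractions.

Decompose: α = 6, β = 6·(-7) + 1 = -41, so (6s + 1)/(s + 7)² = 6/(s + 7) - 41/(s + 7)². Integrate: ∫ α/(s + 7) ds = 6 ln|(s + 7)|; ∫ β/(s + 7)² ds = 41/(s + 7). Sum: 6 ln|(s + 7)| + 41/(s + 7) + C


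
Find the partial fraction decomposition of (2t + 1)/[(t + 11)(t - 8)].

At t=-11: α = (2·(-11) + 1)/(-11 - 8) = 21/19. At t=8: β = (2·8 + 1)/(8 + 11) = 17/19
Result: (21/19)/(t + 11) + (17/19)/(t - 8)


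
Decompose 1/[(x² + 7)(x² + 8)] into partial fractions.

Coefficient matching gives α = γ = 0, β = 1/(8-7) = 1, δ = -β = -1
Result: 1/(x² + 7) - 1/(x² + 8)


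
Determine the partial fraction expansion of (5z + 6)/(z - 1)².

(5z + 6) = P(z - 1) + Q. At z = 1: Q = 5·1 + 6 = 11. Coeff of z: P = 5
Result: 5/(z - 1) + 11/(z - 1)²


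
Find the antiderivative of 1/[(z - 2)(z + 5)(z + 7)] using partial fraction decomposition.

Cover-up: A = 1/63, B = -1/14, C = 1/18. Decomposition: (1/63)/(z - 2) - (1/14)/(z + 5) + (1/18)/(z + 7). Integrate each term: (1/63) ln|(z - 2)| - (1/14) ln|(z + 5)| + (1/18) ln|(z + 7)| + C


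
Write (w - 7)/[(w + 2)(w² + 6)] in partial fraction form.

At w=-2: P = (1·(-2) - 7)/((-2)² + 6) = -9/10. Q = -P = 9/10, R = 1 - (-2)·P = -4/5
Result: (-9/10)/(w + 2) + ((9/10)w - 4/5)/(w² + 6)


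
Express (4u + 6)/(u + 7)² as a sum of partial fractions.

(4u + 6) = A(u + 7) + B. At u = -7: B = 4·(-7) + 6 = -22. Coeff of u: A = 4
Result: 4/(u + 7) - 22/(u + 7)²


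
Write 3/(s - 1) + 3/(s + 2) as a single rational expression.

Common denominator (s - 1)(s + 2). Numerator: 3(s + 2) + 3(s - 1) = (3s + 6) + (3s - 3) = 6s + 3
Result: (6s + 3)/[(s - 1)(s + 2)]


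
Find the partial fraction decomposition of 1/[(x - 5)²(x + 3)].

Cover-up at x=-3: C = 1/(-3 - 5)² = 1/64. Cover-up at x=5: B = 1/(5 + 3) = 1/8. Comparing x² coeff: A = -C = -1/64
Result: (-1/64)/(x - 5) + (1/8)/(x - 5)² + (1/64)/(x + 3)


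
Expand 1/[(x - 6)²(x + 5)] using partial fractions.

Cover-up at x=-5: C = 1/(-5 - 6)² = 1/121. Cover-up at x=6: B = 1/(6 + 5) = 1/11. Comparing x² coeff: A = -C = -1/121
Result: (-1/121)/(x - 6) + (1/11)/(x - 6)² + (1/121)/(x + 5)


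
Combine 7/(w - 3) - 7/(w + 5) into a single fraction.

Common denominator (w - 3)(w + 5). Numerator: 7(w + 5) - 7(w - 3) = (7w + 35) - (7w - 21) = 56
Result: (56)/[(w - 3)(w + 5)]


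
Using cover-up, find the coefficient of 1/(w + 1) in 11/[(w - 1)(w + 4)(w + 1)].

Cover (w + 1), set w=-1: 11/[(-1 - 1)(-1 + 4)] = -11/6


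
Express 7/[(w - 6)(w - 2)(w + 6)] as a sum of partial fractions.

Using cover-up method: P = 7/48, Q = -7/32, R = 7/96
Result: (7/48)/(w - 6) - (7/32)/(w - 2) + (7/96)/(w + 6)


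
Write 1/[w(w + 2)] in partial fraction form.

1/w(w + 2) = α/w + β/(w + 2). α = 1/(0 + 2) = 1/2, β = 1/(-2 - 0) = -1/2
Result: (1/2)/w - (1/2)/(w + 2)


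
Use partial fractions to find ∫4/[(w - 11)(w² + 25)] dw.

Cover-up at w=11: α = 4/(11²+25) = 2/73. Coeff matching: β = -2/73, γ = -22/73. Decomposition: (2/73)/(w - 11) - ((2/73)w + 22/73)/(w² + 25). Integrate: linear → ln, quadratic → (1/2)ln + arctan: (2/73) ln|(w - 11)| - (1/73) ln(w² + 25) - (22/365) arctan(w/5) + C


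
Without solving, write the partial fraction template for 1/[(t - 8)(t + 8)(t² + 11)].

Two linear + quadratic: α/(t - 8) + β/(t + 8) + (γt + δ)/(t² + 11)


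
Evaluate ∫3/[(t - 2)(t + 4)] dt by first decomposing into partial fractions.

Decompose: 3/[(t - 2)(t + 4)] = (1/2)/(t - 2) - (1/2)/(t + 4). Integrate each term: (1/2) ln|(t - 2)| - (1/2) ln|(t + 4)| + C


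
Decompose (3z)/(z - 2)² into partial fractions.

(3z) = A(z - 2) + B. At z = 2: B = 3·2 + 0 = 6. Coeff of z: A = 3
Result: 3/(z - 2) + 6/(z - 2)²


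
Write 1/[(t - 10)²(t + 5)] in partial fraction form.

Cover-up at t=-5: C = 1/(-5 - 10)² = 1/225. Cover-up at t=10: B = 1/(10 + 5) = 1/15. Comparing t² coeff: A = -C = -1/225
Result: (-1/225)/(t - 10) + (1/15)/(t - 10)² + (1/225)/(t + 5)


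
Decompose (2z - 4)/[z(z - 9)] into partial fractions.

At z=0: A = (2·0 - 4)/(0 - 9) = 4/9. At z=9: B = (2·9 - 4)/(9 - 0) = 14/9
Result: (4/9)/z + (14/9)/(z - 9)


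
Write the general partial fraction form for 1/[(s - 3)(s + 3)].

Distinct linear factors: α/(s - 3) + β/(s + 3)


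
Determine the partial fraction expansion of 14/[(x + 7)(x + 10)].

14/(x + 7)(x + 10) = P/(x + 7) + Q/(x + 10). P = 14/(-7 + 10) = 14/3, Q = 14/(-10 + 7) = -14/3
Result: (14/3)/(x + 7) - (14/3)/(x + 10)


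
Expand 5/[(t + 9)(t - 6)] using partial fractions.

5/(t + 9)(t - 6) = α/(t + 9) + β/(t - 6). α = 5/(-9 - 6) = -1/3, β = 5/(6 + 9) = 1/3
Result: (-1/3)/(t + 9) + (1/3)/(t - 6)


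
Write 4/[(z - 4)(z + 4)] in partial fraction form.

4/(z - 4)(z + 4) = α/(z - 4) + β/(z + 4). α = 4/(4 + 4) = 1/2, β = 4/(-4 - 4) = -1/2
Result: (1/2)/(z - 4) - (1/2)/(z + 4)


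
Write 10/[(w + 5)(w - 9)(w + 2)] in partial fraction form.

Using cover-up method: P = 5/21, Q = 5/77, R = -10/33
Result: (5/21)/(w + 5) + (5/77)/(w - 9) - (10/33)/(w + 2)


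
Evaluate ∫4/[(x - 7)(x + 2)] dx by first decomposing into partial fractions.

Decompose: 4/[(x - 7)(x + 2)] = (4/9)/(x - 7) - (4/9)/(x + 2). Integrate each term: (4/9) ln|(x - 7)| - (4/9) ln|(x + 2)| + C


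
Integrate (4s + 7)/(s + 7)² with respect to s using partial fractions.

Decompose: α = 4, β = 4·(-7) + 7 = -21, so (4s + 7)/(s + 7)² = 4/(s + 7) - 21/(s + 7)². Integrate: ∫ α/(s + 7) ds = 4 ln|(s + 7)|; ∫ β/(s + 7)² ds = 21/(s + 7). Sum: 4 ln|(s + 7)| + 21/(s + 7) + C


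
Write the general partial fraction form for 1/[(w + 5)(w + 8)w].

Three distinct linear factors: A/(w + 5) + B/(w + 8) + C/w


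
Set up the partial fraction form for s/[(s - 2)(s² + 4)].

Linear + irreducible quadratic: A/(s - 2) + (Bs + C)/(s² + 4)


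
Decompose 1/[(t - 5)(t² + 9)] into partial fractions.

Cover-up at t = 5: α = 1/(5² + 9) = 1/34. Then β = -α = -1/34, γ = -α·(0 + 5) = -5/34
Result: (1/34)/(t - 5) - ((1/34)t + 5/34)/(t² + 9)


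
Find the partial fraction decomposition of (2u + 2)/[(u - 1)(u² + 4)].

At u=1: A = (2·1 + 2)/(1² + 4) = 4/5. B = -A = -4/5, C = 2 - 1·A = 6/5
Result: (4/5)/(u - 1) - ((4/5)u - 6/5)/(u² + 4)


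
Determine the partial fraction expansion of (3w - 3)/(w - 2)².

(3w - 3) = A(w - 2) + B. At w = 2: B = 3·2 - 3 = 3. Coeff of w: A = 3
Result: 3/(w - 2) + 3/(w - 2)²


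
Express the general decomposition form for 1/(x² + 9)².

Repeated quadratic factor: (Ax + B)/(x² + 9) + (Cx + D)/(x² + 9)²


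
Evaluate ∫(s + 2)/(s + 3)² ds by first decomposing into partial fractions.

Decompose: P = 1, Q = 1·(-3) + 2 = -1, so (s + 2)/(s + 3)² = 1/(s + 3) - 1/(s + 3)². Integrate: ∫ P/(s + 3) ds = ln|(s + 3)|; ∫ Q/(s + 3)² ds = 1/(s + 3). Sum: ln|(s + 3)| + 1/(s + 3) + C


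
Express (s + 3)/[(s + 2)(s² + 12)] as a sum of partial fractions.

At s=-2: α = (1·(-2) + 3)/((-2)² + 12) = 1/16. β = -α = -1/16, γ = 1 - (-2)·α = 9/8
Result: (1/16)/(s + 2) - ((1/16)s - 9/8)/(s² + 12)


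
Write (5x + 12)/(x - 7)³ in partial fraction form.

(5x + 12) = α(x - 7)² + β(x - 7) + γ. At x = 7: γ = 5·7 + 12 = 47. Coefficients: α = 0, β = 5
Result: 5/(x - 7)² + 47/(x - 7)³


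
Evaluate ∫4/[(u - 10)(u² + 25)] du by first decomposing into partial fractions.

Cover-up at u=10: A = 4/(10²+25) = 4/125. Coeff matching: B = -4/125, C = -8/25. Decomposition: (4/125)/(u - 10) - ((4/125)u + 8/25)/(u² + 25). Integrate: linear → ln, quadratic → (1/2)ln + arctan: (4/125) ln|(u - 10)| - (2/125) ln(u² + 25) - (8/125) arctan(u/5) + C


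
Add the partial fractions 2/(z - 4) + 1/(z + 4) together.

Common denominator (z - 4)(z + 4). Numerator: 2(z + 4) + 1(z - 4) = (2z + 8) + (z - 4) = 3z + 4
Result: (3z + 4)/[(z - 4)(z + 4)]


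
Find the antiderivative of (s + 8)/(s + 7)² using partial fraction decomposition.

Decompose: α = 1, β = 1·(-7) + 8 = 1, so (s + 8)/(s + 7)² = 1/(s + 7) + 1/(s + 7)². Integrate: ∫ α/(s + 7) ds = ln|(s + 7)|; ∫ β/(s + 7)² ds = -1/(s + 7). Sum: ln|(s + 7)| - 1/(s + 7) + C


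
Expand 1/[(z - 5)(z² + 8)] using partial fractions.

Cover-up at z = 5: P = 1/(5² + 8) = 1/33. Then Q = -P = -1/33, R = -P·(0 + 5) = -5/33
Result: (1/33)/(z - 5) - ((1/33)z + 5/33)/(z² + 8)


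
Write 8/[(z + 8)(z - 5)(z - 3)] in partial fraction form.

Using cover-up method: P = 8/143, Q = 4/13, R = -4/11
Result: (8/143)/(z + 8) + (4/13)/(z - 5) - (4/11)/(z - 3)


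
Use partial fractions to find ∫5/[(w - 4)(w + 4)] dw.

Decompose: 5/[(w - 4)(w + 4)] = (5/8)/(w - 4) - (5/8)/(w + 4). Integrate each term: (5/8) ln|(w - 4)| - (5/8) ln|(w + 4)| + C


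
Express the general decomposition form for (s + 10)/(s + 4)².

Repeated linear factor: α/(s + 4) + β/(s + 4)²


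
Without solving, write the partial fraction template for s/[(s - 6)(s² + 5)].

Linear + irreducible quadratic: α/(s - 6) + (βs + γ)/(s² + 5)


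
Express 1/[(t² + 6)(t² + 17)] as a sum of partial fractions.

Coefficient matching gives P = R = 0, Q = 1/(17-6) = 1/11, S = -Q = -1/11
Result: (1/11)/(t² + 6) - (1/11)/(t² + 17)


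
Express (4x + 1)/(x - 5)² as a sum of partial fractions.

(4x + 1) = A(x - 5) + B. At x = 5: B = 4·5 + 1 = 21. Coeff of x: A = 4
Result: 4/(x - 5) + 21/(x - 5)²


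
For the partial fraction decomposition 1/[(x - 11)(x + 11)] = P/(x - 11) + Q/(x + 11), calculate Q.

Cover-up at x = -11: Q = 1/(-11 - 11) = -1/22


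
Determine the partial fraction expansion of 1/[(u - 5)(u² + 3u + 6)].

Cover-up at u = 5: α = 1/(5² + 3·5 + 6) = 1/46. Then β = -α = -1/46, γ = -α·(3 + 5) = -4/23
Result: (1/46)/(u - 5) - ((1/46)u + 4/23)/(u² + 3u + 6)


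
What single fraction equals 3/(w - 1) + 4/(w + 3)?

Common denominator (w - 1)(w + 3). Numerator: 3(w + 3) + 4(w - 1) = (3w + 9) + (4w - 4) = 7w + 5
Result: (7w + 5)/[(w - 1)(w + 3)]


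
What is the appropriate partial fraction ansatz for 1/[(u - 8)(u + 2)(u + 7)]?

Three distinct linear factors: A/(u - 8) + B/(u + 2) + C/(u + 7)


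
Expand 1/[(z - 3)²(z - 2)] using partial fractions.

Cover-up at z=2: R = 1/(2 - 3)² = 1. Cover-up at z=3: Q = 1/(3 - 2) = 1. Comparing z² coeff: P = -R = -1
Result: -1/(z - 3) + 1/(z - 3)² + 1/(z - 2)


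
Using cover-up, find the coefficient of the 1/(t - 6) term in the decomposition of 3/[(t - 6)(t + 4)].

Cover (t - 6), set t=6: 3/((t + 4) at t=6) = 3/(10) = 3/10


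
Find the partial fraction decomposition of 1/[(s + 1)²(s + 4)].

Cover-up at s=-4: R = 1/(-4 + 1)² = 1/9. Cover-up at s=-1: Q = 1/(-1 + 4) = 1/3. Comparing s² coeff: P = -R = -1/9
Result: (-1/9)/(s + 1) + (1/3)/(s + 1)² + (1/9)/(s + 4)


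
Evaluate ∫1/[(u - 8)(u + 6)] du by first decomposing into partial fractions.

Decompose: 1/[(u - 8)(u + 6)] = (1/14)/(u - 8) - (1/14)/(u + 6). Integrate each term: (1/14) ln|(u - 8)| - (1/14) ln|(u + 6)| + C


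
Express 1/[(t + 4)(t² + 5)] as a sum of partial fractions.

Cover-up at t = -4: P = 1/((-4)² + 5) = 1/21. Then Q = -P = -1/21, R = -P·(0 - 4) = 4/21
Result: (1/21)/(t + 4) - ((1/21)t - 4/21)/(t² + 5)


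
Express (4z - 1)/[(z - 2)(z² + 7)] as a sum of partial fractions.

At z=2: A = (4·2 - 1)/(2² + 7) = 7/11. B = -A = -7/11, C = 4 - 2·A = 30/11
Result: (7/11)/(z - 2) - ((7/11)z - 30/11)/(z² + 7)


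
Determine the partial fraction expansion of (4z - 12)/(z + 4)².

(4z - 12) = A(z + 4) + B. At z = -4: B = 4·(-4) - 12 = -28. Coeff of z: A = 4
Result: 4/(z + 4) - 28/(z + 4)²


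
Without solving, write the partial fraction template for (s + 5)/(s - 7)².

Repeated linear factor: A/(s - 7) + B/(s - 7)²


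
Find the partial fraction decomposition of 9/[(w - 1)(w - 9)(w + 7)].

Using cover-up method: A = -9/64, B = 9/128, C = 9/128
Result: (-9/64)/(w - 1) + (9/128)/(w - 9) + (9/128)/(w + 7)


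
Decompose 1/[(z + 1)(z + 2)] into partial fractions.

1/(z + 1)(z + 2) = P/(z + 1) + Q/(z + 2). P = 1/(-1 + 2) = 1, Q = 1/(-2 + 1) = -1
Result: 1/(z + 1) - 1/(z + 2)


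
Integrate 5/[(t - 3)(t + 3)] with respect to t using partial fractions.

Decompose: 5/[(t - 3)(t + 3)] = (5/6)/(t - 3) - (5/6)/(t + 3). Integrate each term: (5/6) ln|(t - 3)| - (5/6) ln|(t + 3)| + C
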